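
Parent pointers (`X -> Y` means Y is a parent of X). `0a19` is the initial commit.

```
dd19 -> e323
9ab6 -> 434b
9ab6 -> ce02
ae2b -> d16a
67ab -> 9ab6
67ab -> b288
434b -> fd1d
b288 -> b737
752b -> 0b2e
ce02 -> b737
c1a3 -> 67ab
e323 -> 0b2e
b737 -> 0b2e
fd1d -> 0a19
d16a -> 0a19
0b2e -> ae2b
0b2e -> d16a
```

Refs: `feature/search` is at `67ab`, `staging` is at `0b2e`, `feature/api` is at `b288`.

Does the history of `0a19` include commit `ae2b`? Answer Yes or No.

Ancestors of 0a19: {0a19}.
ae2b is not in that set, so it is not an ancestor of 0a19.

No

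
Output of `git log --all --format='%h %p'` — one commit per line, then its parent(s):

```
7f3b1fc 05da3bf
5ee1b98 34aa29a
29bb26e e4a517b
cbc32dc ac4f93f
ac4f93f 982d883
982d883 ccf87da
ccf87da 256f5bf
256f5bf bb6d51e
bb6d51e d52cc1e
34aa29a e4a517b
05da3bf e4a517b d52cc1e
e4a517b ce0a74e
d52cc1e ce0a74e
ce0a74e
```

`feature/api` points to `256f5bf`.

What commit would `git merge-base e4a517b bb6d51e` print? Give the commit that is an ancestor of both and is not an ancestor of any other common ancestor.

ce0a74e

Ancestors of e4a517b: {ce0a74e, e4a517b}.
Ancestors of bb6d51e: {bb6d51e, ce0a74e, d52cc1e}.
Common ancestors: {ce0a74e}.
The only common ancestor is ce0a74e, so it is the merge base.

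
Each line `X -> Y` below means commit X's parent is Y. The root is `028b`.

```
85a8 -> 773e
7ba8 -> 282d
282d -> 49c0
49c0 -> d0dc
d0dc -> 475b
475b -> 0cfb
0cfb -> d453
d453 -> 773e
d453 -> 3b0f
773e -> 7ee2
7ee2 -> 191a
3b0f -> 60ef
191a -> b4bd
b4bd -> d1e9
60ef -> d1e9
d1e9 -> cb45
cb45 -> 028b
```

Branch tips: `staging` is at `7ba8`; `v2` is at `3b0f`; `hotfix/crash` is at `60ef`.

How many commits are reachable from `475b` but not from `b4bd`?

Reachable from 475b: {028b, 0cfb, 191a, 3b0f, 475b, 60ef, 773e, 7ee2, b4bd, cb45, d1e9, d453}.
Reachable from b4bd: {028b, b4bd, cb45, d1e9}.
In 475b's history but not b4bd's: {0cfb, 191a, 3b0f, 475b, 60ef, 773e, 7ee2, d453} — 8 commits.

8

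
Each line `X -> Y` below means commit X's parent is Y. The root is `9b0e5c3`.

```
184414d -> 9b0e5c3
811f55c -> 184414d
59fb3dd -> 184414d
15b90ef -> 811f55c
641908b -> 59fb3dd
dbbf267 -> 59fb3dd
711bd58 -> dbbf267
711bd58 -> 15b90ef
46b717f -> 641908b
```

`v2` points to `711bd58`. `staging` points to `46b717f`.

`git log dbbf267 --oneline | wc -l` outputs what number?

4

Walking parent pointers from dbbf267: reachable set = {184414d, 59fb3dd, 9b0e5c3, dbbf267}.
That is 4 commits.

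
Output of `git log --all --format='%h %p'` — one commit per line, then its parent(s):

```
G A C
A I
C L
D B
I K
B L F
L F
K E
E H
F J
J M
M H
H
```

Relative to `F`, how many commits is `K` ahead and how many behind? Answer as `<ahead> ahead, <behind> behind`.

2 ahead, 3 behind

Reachable from K: {E, H, K}.
Reachable from F: {F, H, J, M}.
Only in K's history (ahead): {E, K} — 2.
Only in F's history (behind): {F, J, M} — 3.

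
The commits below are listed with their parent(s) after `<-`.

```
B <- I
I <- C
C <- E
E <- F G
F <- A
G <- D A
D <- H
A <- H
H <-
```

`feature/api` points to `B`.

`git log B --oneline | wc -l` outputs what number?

Walking parent pointers from B: reachable set = {A, B, C, D, E, F, G, H, I}.
That is 9 commits.

9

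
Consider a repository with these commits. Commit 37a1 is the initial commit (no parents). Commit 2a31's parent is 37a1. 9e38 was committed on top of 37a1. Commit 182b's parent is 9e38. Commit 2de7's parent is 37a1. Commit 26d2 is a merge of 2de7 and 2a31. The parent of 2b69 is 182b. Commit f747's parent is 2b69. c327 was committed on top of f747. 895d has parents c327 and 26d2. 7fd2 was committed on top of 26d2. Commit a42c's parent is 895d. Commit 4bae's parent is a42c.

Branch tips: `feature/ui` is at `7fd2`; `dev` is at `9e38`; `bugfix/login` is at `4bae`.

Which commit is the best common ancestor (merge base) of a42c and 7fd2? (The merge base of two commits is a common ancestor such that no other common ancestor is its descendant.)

Ancestors of a42c: {182b, 26d2, 2a31, 2b69, 2de7, 37a1, 895d, 9e38, a42c, c327, f747}.
Ancestors of 7fd2: {26d2, 2a31, 2de7, 37a1, 7fd2}.
Common ancestors: {26d2, 2a31, 2de7, 37a1}.
Among these, 26d2 is not an ancestor of any other common ancestor — it is the merge base.

26d2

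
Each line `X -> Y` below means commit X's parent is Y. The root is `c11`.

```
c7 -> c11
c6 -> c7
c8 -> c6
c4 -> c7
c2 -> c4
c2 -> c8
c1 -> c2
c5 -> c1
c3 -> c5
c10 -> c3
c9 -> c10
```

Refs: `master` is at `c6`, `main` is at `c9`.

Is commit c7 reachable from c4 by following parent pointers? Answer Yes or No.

Yes

Ancestors of c4 (commits reachable by following parents): {c11, c4, c7}.
c7 is in that set, so it is an ancestor of c4.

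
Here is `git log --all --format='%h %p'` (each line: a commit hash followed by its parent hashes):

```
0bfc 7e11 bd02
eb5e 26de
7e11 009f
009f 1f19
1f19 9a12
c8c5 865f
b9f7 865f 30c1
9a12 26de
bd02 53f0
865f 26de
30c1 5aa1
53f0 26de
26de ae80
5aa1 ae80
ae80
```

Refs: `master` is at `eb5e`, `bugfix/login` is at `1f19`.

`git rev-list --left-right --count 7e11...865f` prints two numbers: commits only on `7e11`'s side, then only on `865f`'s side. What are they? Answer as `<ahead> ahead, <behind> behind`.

Reachable from 7e11: {009f, 1f19, 26de, 7e11, 9a12, ae80}.
Reachable from 865f: {26de, 865f, ae80}.
Only in 7e11's history (ahead): {009f, 1f19, 7e11, 9a12} — 4.
Only in 865f's history (behind): {865f} — 1.

4 ahead, 1 behind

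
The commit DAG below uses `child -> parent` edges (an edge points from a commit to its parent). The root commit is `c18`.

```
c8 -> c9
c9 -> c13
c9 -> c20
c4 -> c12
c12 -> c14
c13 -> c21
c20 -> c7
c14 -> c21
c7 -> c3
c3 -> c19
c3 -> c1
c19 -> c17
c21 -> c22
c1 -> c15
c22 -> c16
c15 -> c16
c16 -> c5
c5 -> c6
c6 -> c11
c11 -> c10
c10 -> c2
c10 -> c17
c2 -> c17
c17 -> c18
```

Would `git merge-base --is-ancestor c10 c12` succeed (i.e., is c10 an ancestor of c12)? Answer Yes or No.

Ancestors of c12 (commits reachable by following parents): {c10, c11, c12, c14, c16, c17, c18, c2, c21, c22, c5, c6}.
c10 is in that set, so it is an ancestor of c12.

Yes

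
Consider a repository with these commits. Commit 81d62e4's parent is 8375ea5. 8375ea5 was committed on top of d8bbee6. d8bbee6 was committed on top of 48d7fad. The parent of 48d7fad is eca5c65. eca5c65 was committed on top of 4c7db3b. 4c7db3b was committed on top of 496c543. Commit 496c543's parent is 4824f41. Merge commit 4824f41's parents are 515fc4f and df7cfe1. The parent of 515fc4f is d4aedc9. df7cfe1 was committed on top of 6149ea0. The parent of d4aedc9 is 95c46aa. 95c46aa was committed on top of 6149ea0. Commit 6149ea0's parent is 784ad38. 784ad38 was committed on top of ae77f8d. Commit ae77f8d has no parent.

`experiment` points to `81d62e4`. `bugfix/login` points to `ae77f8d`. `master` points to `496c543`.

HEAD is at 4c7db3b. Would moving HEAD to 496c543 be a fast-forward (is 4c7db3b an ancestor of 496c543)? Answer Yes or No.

A fast-forward from 4c7db3b to 496c543 is possible iff 4c7db3b is an ancestor of 496c543.
Ancestors of 496c543: {4824f41, 496c543, 515fc4f, 6149ea0, 784ad38, 95c46aa, ae77f8d, d4aedc9, df7cfe1}.
4c7db3b is not among them, so fast-forward is not possible.

No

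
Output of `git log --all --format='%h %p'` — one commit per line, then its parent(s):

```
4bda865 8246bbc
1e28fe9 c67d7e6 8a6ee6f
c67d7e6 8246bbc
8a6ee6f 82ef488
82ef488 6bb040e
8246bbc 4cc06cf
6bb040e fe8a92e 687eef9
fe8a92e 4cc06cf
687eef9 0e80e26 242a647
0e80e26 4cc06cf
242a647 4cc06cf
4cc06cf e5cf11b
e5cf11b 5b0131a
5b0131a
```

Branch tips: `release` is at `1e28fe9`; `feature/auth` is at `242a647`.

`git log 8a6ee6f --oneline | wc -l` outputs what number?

Walking parent pointers from 8a6ee6f: reachable set = {0e80e26, 242a647, 4cc06cf, 5b0131a, 687eef9, 6bb040e, 82ef488, 8a6ee6f, e5cf11b, fe8a92e}.
That is 10 commits.

10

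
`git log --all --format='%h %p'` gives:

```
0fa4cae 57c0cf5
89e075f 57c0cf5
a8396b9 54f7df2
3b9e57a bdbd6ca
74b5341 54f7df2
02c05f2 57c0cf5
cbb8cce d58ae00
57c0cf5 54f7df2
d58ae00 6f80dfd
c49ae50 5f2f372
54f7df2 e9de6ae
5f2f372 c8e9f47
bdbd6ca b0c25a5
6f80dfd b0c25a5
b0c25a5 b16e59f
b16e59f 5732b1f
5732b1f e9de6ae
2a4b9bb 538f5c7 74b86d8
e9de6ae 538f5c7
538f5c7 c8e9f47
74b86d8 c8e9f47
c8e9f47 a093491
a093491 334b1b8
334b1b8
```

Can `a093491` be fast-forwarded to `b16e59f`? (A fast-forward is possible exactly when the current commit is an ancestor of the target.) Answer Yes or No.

Yes

A fast-forward from a093491 to b16e59f is possible iff a093491 is an ancestor of b16e59f.
Ancestors of b16e59f: {334b1b8, 538f5c7, 5732b1f, a093491, b16e59f, c8e9f47, e9de6ae}.
a093491 is among them, so fast-forward is possible.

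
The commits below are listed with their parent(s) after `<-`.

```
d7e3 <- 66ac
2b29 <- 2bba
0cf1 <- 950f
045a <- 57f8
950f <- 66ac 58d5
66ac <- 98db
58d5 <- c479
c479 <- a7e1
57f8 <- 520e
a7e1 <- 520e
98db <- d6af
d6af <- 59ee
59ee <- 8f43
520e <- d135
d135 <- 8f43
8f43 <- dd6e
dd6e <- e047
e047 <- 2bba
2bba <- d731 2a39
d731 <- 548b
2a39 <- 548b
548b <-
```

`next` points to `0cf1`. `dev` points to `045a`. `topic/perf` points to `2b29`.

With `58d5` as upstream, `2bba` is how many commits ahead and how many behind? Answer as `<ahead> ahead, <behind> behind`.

Reachable from 2bba: {2a39, 2bba, 548b, d731}.
Reachable from 58d5: {2a39, 2bba, 520e, 548b, 58d5, 8f43, a7e1, c479, d135, d731, dd6e, e047}.
Only in 2bba's history (ahead): {} — 0.
Only in 58d5's history (behind): {520e, 58d5, 8f43, a7e1, c479, d135, dd6e, e047} — 8.

0 ahead, 8 behind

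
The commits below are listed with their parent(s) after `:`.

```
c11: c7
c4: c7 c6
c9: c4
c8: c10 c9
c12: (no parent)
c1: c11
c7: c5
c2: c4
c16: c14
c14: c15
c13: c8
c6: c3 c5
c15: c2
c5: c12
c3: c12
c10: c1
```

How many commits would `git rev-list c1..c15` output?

5

Reachable from c15: {c12, c15, c2, c3, c4, c5, c6, c7}.
Reachable from c1: {c1, c11, c12, c5, c7}.
In c15's history but not c1's: {c15, c2, c3, c4, c6} — 5 commits.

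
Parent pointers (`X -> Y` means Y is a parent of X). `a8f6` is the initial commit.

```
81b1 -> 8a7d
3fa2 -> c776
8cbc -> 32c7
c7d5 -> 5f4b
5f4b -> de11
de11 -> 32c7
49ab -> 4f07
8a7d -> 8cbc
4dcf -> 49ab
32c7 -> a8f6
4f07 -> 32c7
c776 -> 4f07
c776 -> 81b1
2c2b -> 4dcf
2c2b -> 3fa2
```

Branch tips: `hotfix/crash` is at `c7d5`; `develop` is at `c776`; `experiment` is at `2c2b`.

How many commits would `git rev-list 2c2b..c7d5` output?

3

Reachable from c7d5: {32c7, 5f4b, a8f6, c7d5, de11}.
Reachable from 2c2b: {2c2b, 32c7, 3fa2, 49ab, 4dcf, 4f07, 81b1, 8a7d, 8cbc, a8f6, c776}.
In c7d5's history but not 2c2b's: {5f4b, c7d5, de11} — 3 commits.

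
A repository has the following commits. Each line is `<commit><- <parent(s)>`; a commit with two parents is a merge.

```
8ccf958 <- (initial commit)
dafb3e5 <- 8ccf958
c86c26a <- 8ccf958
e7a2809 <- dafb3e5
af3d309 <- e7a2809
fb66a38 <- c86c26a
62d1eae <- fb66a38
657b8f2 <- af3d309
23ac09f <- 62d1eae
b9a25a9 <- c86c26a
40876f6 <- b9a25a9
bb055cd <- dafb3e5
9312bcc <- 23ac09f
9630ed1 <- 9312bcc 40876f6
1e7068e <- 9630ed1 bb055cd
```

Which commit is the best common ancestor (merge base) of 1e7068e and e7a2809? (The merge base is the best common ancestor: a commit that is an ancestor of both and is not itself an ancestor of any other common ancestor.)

Ancestors of 1e7068e: {1e7068e, 23ac09f, 40876f6, 62d1eae, 8ccf958, 9312bcc, 9630ed1, b9a25a9, bb055cd, c86c26a, dafb3e5, fb66a38}.
Ancestors of e7a2809: {8ccf958, dafb3e5, e7a2809}.
Common ancestors: {8ccf958, dafb3e5}.
Among these, dafb3e5 is not an ancestor of any other common ancestor — it is the merge base.

dafb3e5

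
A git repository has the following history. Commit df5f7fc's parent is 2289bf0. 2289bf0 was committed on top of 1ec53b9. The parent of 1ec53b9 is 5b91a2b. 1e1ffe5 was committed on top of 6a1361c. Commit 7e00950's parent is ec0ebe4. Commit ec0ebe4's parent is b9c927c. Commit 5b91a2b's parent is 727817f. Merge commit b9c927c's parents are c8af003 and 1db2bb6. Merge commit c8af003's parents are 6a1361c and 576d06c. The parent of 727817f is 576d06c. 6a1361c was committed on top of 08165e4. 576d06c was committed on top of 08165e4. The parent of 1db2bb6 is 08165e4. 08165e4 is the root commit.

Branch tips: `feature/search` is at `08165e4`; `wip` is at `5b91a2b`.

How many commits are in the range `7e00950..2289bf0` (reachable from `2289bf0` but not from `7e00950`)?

4

Reachable from 2289bf0: {08165e4, 1ec53b9, 2289bf0, 576d06c, 5b91a2b, 727817f}.
Reachable from 7e00950: {08165e4, 1db2bb6, 576d06c, 6a1361c, 7e00950, b9c927c, c8af003, ec0ebe4}.
In 2289bf0's history but not 7e00950's: {1ec53b9, 2289bf0, 5b91a2b, 727817f} — 4 commits.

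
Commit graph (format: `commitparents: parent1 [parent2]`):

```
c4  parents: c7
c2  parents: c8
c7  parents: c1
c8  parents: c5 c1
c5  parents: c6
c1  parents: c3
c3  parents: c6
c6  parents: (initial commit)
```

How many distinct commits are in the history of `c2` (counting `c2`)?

Walking parent pointers from c2: reachable set = {c1, c2, c3, c5, c6, c8}.
That is 6 commits.

6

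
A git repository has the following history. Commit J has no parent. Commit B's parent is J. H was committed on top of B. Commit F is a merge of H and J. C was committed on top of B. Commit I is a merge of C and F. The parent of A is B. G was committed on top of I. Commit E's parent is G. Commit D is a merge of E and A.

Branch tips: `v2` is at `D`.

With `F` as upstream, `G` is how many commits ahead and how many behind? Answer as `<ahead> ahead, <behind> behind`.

3 ahead, 0 behind

Reachable from G: {B, C, F, G, H, I, J}.
Reachable from F: {B, F, H, J}.
Only in G's history (ahead): {C, G, I} — 3.
Only in F's history (behind): {} — 0.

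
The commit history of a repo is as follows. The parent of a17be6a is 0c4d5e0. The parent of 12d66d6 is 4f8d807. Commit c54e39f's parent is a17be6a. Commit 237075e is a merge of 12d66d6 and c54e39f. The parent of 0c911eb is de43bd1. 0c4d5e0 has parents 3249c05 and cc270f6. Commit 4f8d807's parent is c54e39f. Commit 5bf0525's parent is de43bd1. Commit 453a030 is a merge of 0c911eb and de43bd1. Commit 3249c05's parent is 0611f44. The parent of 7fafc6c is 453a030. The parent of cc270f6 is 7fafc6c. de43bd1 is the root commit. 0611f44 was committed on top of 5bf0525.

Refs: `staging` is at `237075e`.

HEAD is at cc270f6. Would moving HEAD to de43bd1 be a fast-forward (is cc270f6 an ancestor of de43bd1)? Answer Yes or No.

No

A fast-forward from cc270f6 to de43bd1 is possible iff cc270f6 is an ancestor of de43bd1.
Ancestors of de43bd1: {de43bd1}.
cc270f6 is not among them, so fast-forward is not possible.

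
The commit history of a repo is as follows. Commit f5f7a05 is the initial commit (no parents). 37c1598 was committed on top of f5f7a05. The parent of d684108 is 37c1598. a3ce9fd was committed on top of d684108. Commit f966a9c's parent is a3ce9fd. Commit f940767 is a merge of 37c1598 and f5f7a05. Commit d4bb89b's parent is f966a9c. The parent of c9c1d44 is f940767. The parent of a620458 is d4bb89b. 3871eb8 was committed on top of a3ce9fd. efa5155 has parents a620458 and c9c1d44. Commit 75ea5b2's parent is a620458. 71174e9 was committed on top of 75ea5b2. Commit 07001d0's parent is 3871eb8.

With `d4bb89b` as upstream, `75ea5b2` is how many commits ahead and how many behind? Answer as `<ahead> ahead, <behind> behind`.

2 ahead, 0 behind

Reachable from 75ea5b2: {37c1598, 75ea5b2, a3ce9fd, a620458, d4bb89b, d684108, f5f7a05, f966a9c}.
Reachable from d4bb89b: {37c1598, a3ce9fd, d4bb89b, d684108, f5f7a05, f966a9c}.
Only in 75ea5b2's history (ahead): {75ea5b2, a620458} — 2.
Only in d4bb89b's history (behind): {} — 0.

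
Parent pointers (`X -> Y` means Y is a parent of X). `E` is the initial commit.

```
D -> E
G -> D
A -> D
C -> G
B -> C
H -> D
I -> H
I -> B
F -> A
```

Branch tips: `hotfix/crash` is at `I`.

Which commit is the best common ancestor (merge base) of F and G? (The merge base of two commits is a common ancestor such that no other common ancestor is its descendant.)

Ancestors of F: {A, D, E, F}.
Ancestors of G: {D, E, G}.
Common ancestors: {D, E}.
Among these, D is not an ancestor of any other common ancestor — it is the merge base.

D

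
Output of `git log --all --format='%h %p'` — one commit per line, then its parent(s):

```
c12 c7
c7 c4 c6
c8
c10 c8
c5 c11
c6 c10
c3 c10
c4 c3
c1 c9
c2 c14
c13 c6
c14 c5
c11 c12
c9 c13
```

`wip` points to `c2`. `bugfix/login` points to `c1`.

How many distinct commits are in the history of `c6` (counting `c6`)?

Walking parent pointers from c6: reachable set = {c10, c6, c8}.
That is 3 commits.

3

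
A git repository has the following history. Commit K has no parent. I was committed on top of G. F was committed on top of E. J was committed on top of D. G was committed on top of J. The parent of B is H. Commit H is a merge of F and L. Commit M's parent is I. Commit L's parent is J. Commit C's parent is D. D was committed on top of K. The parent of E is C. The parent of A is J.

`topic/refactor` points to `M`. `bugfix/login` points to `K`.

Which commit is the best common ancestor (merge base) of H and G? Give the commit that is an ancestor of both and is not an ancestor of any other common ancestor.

J

Ancestors of H: {C, D, E, F, H, J, K, L}.
Ancestors of G: {D, G, J, K}.
Common ancestors: {D, J, K}.
Among these, J is not an ancestor of any other common ancestor — it is the merge base.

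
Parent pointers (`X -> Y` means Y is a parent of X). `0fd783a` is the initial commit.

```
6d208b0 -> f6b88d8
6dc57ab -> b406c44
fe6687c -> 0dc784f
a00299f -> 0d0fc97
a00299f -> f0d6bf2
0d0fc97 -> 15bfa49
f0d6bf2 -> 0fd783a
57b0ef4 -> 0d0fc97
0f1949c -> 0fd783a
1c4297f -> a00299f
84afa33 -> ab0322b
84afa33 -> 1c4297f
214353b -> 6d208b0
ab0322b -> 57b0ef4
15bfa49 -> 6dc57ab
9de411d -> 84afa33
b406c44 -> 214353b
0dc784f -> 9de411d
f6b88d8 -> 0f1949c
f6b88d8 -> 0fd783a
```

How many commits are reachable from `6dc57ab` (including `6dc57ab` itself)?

7

Walking parent pointers from 6dc57ab: reachable set = {0f1949c, 0fd783a, 214353b, 6d208b0, 6dc57ab, b406c44, f6b88d8}.
That is 7 commits.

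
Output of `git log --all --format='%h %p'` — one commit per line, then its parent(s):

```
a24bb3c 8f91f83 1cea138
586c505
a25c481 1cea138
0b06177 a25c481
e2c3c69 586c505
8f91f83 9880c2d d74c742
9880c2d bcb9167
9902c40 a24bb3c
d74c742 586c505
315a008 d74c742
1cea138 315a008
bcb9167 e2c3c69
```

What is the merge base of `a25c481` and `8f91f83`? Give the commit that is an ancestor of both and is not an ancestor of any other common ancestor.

d74c742

Ancestors of a25c481: {1cea138, 315a008, 586c505, a25c481, d74c742}.
Ancestors of 8f91f83: {586c505, 8f91f83, 9880c2d, bcb9167, d74c742, e2c3c69}.
Common ancestors: {586c505, d74c742}.
Among these, d74c742 is not an ancestor of any other common ancestor — it is the merge base.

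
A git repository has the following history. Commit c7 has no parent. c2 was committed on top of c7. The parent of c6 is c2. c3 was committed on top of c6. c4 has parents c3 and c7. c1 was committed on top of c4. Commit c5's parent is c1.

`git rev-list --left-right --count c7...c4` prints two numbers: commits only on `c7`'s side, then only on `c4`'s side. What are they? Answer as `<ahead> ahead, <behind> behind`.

Reachable from c7: {c7}.
Reachable from c4: {c2, c3, c4, c6, c7}.
Only in c7's history (ahead): {} — 0.
Only in c4's history (behind): {c2, c3, c4, c6} — 4.

0 ahead, 4 behind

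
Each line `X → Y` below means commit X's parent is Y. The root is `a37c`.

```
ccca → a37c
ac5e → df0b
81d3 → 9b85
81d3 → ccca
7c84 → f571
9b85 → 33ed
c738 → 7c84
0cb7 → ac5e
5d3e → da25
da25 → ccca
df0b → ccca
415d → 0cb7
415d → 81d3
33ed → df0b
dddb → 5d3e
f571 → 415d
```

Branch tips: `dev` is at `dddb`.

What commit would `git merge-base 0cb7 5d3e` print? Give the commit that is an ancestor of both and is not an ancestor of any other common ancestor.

ccca

Ancestors of 0cb7: {0cb7, a37c, ac5e, ccca, df0b}.
Ancestors of 5d3e: {5d3e, a37c, ccca, da25}.
Common ancestors: {a37c, ccca}.
Among these, ccca is not an ancestor of any other common ancestor — it is the merge base.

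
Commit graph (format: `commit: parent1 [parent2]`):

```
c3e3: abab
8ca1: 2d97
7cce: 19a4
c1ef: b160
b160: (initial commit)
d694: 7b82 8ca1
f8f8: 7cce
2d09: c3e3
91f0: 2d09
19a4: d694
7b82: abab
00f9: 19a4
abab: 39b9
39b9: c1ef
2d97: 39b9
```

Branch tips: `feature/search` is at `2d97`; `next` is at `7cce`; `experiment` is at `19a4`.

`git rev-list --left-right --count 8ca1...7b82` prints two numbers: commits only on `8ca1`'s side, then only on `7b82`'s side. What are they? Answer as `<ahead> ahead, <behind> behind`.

Reachable from 8ca1: {2d97, 39b9, 8ca1, b160, c1ef}.
Reachable from 7b82: {39b9, 7b82, abab, b160, c1ef}.
Only in 8ca1's history (ahead): {2d97, 8ca1} — 2.
Only in 7b82's history (behind): {7b82, abab} — 2.

2 ahead, 2 behind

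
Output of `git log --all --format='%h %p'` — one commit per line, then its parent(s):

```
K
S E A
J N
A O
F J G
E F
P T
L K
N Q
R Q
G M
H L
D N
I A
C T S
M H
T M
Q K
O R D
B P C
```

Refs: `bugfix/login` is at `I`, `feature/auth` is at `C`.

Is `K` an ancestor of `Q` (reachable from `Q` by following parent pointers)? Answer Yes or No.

Ancestors of Q (commits reachable by following parents): {K, Q}.
K is in that set, so it is an ancestor of Q.

Yes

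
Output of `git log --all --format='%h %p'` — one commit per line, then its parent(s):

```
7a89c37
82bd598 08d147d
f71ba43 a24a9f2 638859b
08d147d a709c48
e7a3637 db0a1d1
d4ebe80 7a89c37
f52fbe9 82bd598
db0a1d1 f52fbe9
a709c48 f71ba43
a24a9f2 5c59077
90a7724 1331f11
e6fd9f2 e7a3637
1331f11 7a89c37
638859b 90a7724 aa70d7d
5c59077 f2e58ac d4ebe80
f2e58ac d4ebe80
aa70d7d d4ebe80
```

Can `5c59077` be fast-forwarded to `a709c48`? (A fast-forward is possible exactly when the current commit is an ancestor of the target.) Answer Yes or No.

A fast-forward from 5c59077 to a709c48 is possible iff 5c59077 is an ancestor of a709c48.
Ancestors of a709c48: {1331f11, 5c59077, 638859b, 7a89c37, 90a7724, a24a9f2, a709c48, aa70d7d, d4ebe80, f2e58ac, f71ba43}.
5c59077 is among them, so fast-forward is possible.

Yes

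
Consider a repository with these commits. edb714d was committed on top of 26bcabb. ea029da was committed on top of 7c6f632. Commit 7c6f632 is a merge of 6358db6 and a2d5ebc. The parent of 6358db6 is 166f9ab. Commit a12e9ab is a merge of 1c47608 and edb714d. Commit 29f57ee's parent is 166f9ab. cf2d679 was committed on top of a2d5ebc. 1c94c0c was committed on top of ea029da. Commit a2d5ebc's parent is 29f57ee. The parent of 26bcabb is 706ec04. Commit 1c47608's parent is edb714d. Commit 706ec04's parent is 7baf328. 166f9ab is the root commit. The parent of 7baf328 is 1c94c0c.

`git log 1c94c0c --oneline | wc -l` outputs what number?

Walking parent pointers from 1c94c0c: reachable set = {166f9ab, 1c94c0c, 29f57ee, 6358db6, 7c6f632, a2d5ebc, ea029da}.
That is 7 commits.

7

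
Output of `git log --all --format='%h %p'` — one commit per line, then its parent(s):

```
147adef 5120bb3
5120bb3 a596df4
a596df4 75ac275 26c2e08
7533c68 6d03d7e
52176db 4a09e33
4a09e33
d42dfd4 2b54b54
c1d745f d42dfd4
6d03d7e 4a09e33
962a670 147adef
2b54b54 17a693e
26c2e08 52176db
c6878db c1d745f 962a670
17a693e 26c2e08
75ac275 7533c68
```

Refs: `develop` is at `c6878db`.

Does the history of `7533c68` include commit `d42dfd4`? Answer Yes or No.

No

Ancestors of 7533c68: {4a09e33, 6d03d7e, 7533c68}.
d42dfd4 is not in that set, so it is not an ancestor of 7533c68.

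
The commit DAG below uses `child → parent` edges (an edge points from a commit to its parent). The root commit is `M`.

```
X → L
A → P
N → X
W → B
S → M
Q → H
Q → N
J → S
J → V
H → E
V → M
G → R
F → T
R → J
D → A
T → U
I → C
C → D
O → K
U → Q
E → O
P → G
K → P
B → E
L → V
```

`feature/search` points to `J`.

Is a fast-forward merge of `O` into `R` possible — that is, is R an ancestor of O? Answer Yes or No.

A fast-forward from R to O is possible iff R is an ancestor of O.
Ancestors of O: {G, J, K, M, O, P, R, S, V}.
R is among them, so fast-forward is possible.

Yes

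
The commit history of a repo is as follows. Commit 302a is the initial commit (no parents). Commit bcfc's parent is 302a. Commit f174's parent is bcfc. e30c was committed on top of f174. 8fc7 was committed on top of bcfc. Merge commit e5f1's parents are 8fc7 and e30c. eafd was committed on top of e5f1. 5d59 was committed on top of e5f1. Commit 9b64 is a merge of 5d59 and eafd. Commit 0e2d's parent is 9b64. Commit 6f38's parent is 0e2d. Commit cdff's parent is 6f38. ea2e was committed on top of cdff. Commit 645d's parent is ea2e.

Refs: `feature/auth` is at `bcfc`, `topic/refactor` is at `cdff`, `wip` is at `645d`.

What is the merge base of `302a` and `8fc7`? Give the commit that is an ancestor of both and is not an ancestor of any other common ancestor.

302a

Ancestors of 302a: {302a}.
Ancestors of 8fc7: {302a, 8fc7, bcfc}.
Common ancestors: {302a}.
The only common ancestor is 302a, so it is the merge base.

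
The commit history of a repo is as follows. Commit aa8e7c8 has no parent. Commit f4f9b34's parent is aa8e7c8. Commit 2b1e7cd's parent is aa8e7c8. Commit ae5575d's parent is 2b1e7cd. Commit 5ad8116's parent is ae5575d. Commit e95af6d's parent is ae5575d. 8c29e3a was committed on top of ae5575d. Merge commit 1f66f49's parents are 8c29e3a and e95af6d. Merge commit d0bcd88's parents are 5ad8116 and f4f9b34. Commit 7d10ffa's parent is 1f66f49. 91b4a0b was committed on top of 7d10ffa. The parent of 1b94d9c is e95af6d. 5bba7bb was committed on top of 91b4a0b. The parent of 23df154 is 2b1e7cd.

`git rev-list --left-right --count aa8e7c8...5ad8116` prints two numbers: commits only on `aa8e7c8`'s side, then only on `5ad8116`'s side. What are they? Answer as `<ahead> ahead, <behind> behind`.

Reachable from aa8e7c8: {aa8e7c8}.
Reachable from 5ad8116: {2b1e7cd, 5ad8116, aa8e7c8, ae5575d}.
Only in aa8e7c8's history (ahead): {} — 0.
Only in 5ad8116's history (behind): {2b1e7cd, 5ad8116, ae5575d} — 3.

0 ahead, 3 behind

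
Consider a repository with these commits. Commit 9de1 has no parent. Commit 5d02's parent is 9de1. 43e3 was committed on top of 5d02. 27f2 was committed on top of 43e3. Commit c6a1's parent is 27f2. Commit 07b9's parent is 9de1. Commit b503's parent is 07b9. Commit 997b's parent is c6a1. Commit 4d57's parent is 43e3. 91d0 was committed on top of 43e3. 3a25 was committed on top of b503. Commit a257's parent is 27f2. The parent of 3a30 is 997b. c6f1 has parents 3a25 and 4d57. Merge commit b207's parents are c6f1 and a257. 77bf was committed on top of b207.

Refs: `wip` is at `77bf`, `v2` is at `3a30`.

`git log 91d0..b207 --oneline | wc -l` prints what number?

8

Reachable from b207: {07b9, 27f2, 3a25, 43e3, 4d57, 5d02, 9de1, a257, b207, b503, c6f1}.
Reachable from 91d0: {43e3, 5d02, 91d0, 9de1}.
In b207's history but not 91d0's: {07b9, 27f2, 3a25, 4d57, a257, b207, b503, c6f1} — 8 commits.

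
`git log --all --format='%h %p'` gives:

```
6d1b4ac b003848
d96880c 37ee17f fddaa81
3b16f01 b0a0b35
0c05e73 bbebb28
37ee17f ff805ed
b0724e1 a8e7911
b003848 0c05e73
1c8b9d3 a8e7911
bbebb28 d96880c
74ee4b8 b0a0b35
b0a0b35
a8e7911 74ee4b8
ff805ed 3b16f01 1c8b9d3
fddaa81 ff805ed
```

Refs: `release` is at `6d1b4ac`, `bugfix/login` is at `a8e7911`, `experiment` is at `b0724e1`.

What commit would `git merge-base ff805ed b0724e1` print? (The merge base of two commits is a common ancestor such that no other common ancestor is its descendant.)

a8e7911

Ancestors of ff805ed: {1c8b9d3, 3b16f01, 74ee4b8, a8e7911, b0a0b35, ff805ed}.
Ancestors of b0724e1: {74ee4b8, a8e7911, b0724e1, b0a0b35}.
Common ancestors: {74ee4b8, a8e7911, b0a0b35}.
Among these, a8e7911 is not an ancestor of any other common ancestor — it is the merge base.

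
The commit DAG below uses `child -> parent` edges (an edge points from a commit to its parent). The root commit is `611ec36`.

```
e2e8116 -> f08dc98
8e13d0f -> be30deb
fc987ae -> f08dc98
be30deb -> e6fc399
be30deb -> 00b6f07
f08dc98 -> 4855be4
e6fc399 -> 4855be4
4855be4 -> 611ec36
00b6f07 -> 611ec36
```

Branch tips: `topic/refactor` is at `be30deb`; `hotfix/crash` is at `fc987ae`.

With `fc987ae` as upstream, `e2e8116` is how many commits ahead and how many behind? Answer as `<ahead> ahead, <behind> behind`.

Reachable from e2e8116: {4855be4, 611ec36, e2e8116, f08dc98}.
Reachable from fc987ae: {4855be4, 611ec36, f08dc98, fc987ae}.
Only in e2e8116's history (ahead): {e2e8116} — 1.
Only in fc987ae's history (behind): {fc987ae} — 1.

1 ahead, 1 behind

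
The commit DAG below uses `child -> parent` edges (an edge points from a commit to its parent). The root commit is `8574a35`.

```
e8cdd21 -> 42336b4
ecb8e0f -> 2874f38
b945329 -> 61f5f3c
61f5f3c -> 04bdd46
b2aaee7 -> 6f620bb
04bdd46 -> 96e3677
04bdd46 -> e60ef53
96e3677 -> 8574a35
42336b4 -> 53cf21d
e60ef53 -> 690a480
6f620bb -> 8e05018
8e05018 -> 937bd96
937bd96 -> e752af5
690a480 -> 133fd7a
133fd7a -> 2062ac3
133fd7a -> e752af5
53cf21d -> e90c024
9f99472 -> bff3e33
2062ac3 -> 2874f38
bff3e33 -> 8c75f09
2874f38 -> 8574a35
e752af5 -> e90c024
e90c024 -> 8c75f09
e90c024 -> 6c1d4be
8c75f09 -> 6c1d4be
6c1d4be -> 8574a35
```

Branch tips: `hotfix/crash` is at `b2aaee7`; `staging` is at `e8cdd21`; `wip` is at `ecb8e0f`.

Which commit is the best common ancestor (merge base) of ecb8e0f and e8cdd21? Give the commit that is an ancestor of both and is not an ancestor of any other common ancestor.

Ancestors of ecb8e0f: {2874f38, 8574a35, ecb8e0f}.
Ancestors of e8cdd21: {42336b4, 53cf21d, 6c1d4be, 8574a35, 8c75f09, e8cdd21, e90c024}.
Common ancestors: {8574a35}.
The only common ancestor is 8574a35, so it is the merge base.

8574a35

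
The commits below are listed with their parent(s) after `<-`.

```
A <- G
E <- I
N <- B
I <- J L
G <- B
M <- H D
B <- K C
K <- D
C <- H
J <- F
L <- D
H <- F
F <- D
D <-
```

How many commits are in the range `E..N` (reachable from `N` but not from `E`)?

Reachable from N: {B, C, D, F, H, K, N}.
Reachable from E: {D, E, F, I, J, L}.
In N's history but not E's: {B, C, H, K, N} — 5 commits.

5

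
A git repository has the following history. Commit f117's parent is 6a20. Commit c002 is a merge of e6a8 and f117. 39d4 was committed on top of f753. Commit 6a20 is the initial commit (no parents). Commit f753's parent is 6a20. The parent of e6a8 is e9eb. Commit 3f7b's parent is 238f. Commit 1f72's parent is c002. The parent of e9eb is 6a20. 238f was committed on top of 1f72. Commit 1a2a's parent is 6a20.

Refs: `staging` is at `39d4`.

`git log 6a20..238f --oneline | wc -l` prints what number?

Reachable from 238f: {1f72, 238f, 6a20, c002, e6a8, e9eb, f117}.
Reachable from 6a20: {6a20}.
In 238f's history but not 6a20's: {1f72, 238f, c002, e6a8, e9eb, f117} — 6 commits.

6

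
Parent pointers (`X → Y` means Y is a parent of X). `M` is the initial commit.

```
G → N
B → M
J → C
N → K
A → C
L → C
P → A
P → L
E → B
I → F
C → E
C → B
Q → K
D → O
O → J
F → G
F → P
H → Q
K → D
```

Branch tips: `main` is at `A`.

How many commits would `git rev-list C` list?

4

Walking parent pointers from C: reachable set = {B, C, E, M}.
That is 4 commits.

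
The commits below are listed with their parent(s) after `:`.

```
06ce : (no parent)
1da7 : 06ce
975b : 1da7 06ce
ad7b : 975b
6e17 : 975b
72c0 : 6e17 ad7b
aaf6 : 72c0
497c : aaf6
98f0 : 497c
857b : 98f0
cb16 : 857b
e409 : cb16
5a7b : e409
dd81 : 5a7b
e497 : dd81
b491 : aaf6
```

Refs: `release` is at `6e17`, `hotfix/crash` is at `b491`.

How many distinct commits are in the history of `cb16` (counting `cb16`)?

11

Walking parent pointers from cb16: reachable set = {06ce, 1da7, 497c, 6e17, 72c0, 857b, 975b, 98f0, aaf6, ad7b, cb16}.
That is 11 commits.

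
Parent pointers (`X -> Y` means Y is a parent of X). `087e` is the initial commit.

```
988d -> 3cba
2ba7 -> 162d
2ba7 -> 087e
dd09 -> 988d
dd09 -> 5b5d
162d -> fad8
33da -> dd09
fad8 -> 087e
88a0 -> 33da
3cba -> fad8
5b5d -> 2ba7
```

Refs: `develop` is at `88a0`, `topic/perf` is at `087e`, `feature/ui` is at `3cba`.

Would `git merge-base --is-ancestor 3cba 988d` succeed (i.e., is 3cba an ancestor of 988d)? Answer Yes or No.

Yes

Ancestors of 988d (commits reachable by following parents): {087e, 3cba, 988d, fad8}.
3cba is in that set, so it is an ancestor of 988d.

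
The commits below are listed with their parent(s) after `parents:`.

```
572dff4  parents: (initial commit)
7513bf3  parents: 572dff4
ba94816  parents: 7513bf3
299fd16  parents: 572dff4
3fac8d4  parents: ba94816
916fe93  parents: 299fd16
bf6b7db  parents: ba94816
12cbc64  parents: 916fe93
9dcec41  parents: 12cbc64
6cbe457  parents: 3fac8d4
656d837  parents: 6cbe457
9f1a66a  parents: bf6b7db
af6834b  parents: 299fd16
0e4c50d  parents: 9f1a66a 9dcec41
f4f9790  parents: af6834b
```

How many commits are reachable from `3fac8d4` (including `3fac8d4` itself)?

Walking parent pointers from 3fac8d4: reachable set = {3fac8d4, 572dff4, 7513bf3, ba94816}.
That is 4 commits.

4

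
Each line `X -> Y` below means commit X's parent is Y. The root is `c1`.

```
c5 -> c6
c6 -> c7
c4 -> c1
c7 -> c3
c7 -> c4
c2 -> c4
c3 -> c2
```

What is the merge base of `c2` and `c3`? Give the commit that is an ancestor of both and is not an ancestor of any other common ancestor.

Ancestors of c2: {c1, c2, c4}.
Ancestors of c3: {c1, c2, c3, c4}.
Common ancestors: {c1, c2, c4}.
Among these, c2 is not an ancestor of any other common ancestor — it is the merge base.

c2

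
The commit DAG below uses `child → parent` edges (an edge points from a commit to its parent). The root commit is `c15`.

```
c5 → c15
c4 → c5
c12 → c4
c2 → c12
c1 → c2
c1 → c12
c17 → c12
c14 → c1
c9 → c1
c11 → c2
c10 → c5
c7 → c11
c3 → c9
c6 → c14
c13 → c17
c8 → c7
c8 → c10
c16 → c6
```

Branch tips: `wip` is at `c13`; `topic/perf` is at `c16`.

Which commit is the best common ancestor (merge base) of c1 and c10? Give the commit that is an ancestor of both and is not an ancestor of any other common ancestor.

Ancestors of c1: {c1, c12, c15, c2, c4, c5}.
Ancestors of c10: {c10, c15, c5}.
Common ancestors: {c15, c5}.
Among these, c5 is not an ancestor of any other common ancestor — it is the merge base.

c5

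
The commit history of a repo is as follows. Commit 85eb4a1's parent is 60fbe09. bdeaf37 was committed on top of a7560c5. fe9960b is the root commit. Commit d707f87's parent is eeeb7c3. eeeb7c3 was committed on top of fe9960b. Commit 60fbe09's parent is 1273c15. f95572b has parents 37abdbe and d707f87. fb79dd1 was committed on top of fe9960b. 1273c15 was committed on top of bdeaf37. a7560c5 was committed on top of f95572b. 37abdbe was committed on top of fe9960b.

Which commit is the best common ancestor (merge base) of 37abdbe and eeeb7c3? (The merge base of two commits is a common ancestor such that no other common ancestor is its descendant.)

Ancestors of 37abdbe: {37abdbe, fe9960b}.
Ancestors of eeeb7c3: {eeeb7c3, fe9960b}.
Common ancestors: {fe9960b}.
The only common ancestor is fe9960b, so it is the merge base.

fe9960b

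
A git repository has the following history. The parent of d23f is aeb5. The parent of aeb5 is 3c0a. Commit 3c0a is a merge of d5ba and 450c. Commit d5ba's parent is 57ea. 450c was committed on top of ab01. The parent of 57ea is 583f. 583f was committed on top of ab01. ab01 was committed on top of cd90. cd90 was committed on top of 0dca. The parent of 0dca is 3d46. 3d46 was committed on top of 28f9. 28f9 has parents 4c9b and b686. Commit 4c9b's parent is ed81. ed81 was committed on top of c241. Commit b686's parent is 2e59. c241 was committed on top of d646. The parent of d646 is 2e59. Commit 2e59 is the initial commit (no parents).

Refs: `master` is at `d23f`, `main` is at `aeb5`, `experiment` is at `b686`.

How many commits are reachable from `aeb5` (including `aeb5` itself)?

17

Walking parent pointers from aeb5: reachable set = {0dca, 28f9, 2e59, 3c0a, 3d46, 450c, 4c9b, 57ea, 583f, ab01, aeb5, b686, c241, cd90, d5ba, d646, ed81}.
That is 17 commits.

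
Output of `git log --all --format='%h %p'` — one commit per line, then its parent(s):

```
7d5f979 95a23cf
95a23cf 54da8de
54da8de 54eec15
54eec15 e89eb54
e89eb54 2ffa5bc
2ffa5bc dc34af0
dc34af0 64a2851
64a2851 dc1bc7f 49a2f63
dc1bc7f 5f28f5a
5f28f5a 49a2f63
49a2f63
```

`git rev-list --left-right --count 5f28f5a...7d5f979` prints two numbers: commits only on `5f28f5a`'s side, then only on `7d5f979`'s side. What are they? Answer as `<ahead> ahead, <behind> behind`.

Reachable from 5f28f5a: {49a2f63, 5f28f5a}.
Reachable from 7d5f979: {2ffa5bc, 49a2f63, 54da8de, 54eec15, 5f28f5a, 64a2851, 7d5f979, 95a23cf, dc1bc7f, dc34af0, e89eb54}.
Only in 5f28f5a's history (ahead): {} — 0.
Only in 7d5f979's history (behind): {2ffa5bc, 54da8de, 54eec15, 64a2851, 7d5f979, 95a23cf, dc1bc7f, dc34af0, e89eb54} — 9.

0 ahead, 9 behind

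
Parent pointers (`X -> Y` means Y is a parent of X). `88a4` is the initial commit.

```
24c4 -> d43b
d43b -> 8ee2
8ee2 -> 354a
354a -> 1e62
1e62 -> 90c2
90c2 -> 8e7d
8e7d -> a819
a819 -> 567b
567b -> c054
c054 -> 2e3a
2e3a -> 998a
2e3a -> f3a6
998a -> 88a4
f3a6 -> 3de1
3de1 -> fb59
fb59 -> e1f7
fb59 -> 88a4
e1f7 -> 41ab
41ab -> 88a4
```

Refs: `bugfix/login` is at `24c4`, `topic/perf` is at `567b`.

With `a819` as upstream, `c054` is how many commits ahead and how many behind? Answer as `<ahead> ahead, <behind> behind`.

0 ahead, 2 behind

Reachable from c054: {2e3a, 3de1, 41ab, 88a4, 998a, c054, e1f7, f3a6, fb59}.
Reachable from a819: {2e3a, 3de1, 41ab, 567b, 88a4, 998a, a819, c054, e1f7, f3a6, fb59}.
Only in c054's history (ahead): {} — 0.
Only in a819's history (behind): {567b, a819} — 2.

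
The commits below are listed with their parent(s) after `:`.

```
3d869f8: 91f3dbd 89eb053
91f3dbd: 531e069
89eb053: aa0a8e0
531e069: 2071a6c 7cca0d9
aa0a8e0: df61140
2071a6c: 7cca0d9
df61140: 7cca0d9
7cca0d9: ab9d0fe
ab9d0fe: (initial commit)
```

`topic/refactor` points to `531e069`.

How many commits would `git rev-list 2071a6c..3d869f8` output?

6

Reachable from 3d869f8: {2071a6c, 3d869f8, 531e069, 7cca0d9, 89eb053, 91f3dbd, aa0a8e0, ab9d0fe, df61140}.
Reachable from 2071a6c: {2071a6c, 7cca0d9, ab9d0fe}.
In 3d869f8's history but not 2071a6c's: {3d869f8, 531e069, 89eb053, 91f3dbd, aa0a8e0, df61140} — 6 commits.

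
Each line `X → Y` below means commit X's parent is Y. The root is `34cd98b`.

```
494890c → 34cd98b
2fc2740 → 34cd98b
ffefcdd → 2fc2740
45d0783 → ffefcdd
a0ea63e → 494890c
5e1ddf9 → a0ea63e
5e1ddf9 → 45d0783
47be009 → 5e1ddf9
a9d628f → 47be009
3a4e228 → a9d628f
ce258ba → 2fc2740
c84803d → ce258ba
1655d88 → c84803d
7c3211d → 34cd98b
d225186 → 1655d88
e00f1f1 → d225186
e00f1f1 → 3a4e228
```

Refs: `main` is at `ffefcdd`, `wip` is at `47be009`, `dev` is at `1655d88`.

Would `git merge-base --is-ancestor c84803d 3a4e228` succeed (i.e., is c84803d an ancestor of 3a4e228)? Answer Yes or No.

No

Ancestors of 3a4e228: {2fc2740, 34cd98b, 3a4e228, 45d0783, 47be009, 494890c, 5e1ddf9, a0ea63e, a9d628f, ffefcdd}.
c84803d is not in that set, so it is not an ancestor of 3a4e228.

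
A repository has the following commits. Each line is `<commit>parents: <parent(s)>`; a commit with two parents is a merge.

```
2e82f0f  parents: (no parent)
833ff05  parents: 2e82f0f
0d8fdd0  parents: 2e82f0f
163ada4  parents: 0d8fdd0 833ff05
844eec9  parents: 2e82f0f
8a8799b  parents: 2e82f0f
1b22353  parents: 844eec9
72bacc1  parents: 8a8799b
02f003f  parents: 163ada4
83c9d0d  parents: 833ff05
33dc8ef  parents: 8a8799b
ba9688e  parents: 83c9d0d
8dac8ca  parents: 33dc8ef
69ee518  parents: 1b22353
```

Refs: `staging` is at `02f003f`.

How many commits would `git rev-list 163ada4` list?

4

Walking parent pointers from 163ada4: reachable set = {0d8fdd0, 163ada4, 2e82f0f, 833ff05}.
That is 4 commits.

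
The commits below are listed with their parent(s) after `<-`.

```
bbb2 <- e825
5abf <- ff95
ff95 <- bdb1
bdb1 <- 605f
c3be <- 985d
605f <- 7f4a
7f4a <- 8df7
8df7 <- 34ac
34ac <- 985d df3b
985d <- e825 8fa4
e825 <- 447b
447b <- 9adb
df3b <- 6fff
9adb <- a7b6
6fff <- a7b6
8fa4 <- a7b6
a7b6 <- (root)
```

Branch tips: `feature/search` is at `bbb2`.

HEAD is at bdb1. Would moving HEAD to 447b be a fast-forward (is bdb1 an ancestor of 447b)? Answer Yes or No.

No

A fast-forward from bdb1 to 447b is possible iff bdb1 is an ancestor of 447b.
Ancestors of 447b: {447b, 9adb, a7b6}.
bdb1 is not among them, so fast-forward is not possible.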